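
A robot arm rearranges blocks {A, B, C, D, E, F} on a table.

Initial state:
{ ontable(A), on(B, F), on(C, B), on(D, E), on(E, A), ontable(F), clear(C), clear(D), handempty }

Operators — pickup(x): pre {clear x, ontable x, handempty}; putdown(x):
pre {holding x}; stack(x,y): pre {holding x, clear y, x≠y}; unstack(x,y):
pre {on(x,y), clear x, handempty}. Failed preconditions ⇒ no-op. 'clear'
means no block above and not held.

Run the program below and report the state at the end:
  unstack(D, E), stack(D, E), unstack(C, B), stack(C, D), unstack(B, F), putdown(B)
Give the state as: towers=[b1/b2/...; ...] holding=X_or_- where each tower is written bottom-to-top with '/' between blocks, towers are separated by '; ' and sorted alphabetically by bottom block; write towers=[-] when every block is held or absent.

towers=[A/E/D/C; B; F] holding=-

step 1 (unstack(D, E)): towers=[A/E; F/B/C] holding=D
step 2 (stack(D, E)): towers=[A/E/D; F/B/C] holding=-
step 3 (unstack(C, B)): towers=[A/E/D; F/B] holding=C
step 4 (stack(C, D)): towers=[A/E/D/C; F/B] holding=-
step 5 (unstack(B, F)): towers=[A/E/D/C; F] holding=B
step 6 (putdown(B)): towers=[A/E/D/C; B; F] holding=-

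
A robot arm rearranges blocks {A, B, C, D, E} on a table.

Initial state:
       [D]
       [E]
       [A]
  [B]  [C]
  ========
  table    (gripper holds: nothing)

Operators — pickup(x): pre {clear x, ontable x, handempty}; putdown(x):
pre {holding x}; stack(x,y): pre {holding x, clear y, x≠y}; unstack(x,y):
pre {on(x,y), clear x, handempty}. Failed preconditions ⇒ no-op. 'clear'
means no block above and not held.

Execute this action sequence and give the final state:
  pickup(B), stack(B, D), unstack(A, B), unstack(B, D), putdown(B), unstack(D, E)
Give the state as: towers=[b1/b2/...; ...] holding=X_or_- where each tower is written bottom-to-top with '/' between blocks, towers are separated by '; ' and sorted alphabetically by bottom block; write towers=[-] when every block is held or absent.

towers=[B; C/A/E] holding=D

step 1 (pickup(B)): towers=[C/A/E/D] holding=B
step 2 (stack(B, D)): towers=[C/A/E/D/B] holding=-
step 3 (unstack(A, B)) [no-op]: towers=[C/A/E/D/B] holding=-
step 4 (unstack(B, D)): towers=[C/A/E/D] holding=B
step 5 (putdown(B)): towers=[B; C/A/E/D] holding=-
step 6 (unstack(D, E)): towers=[B; C/A/E] holding=D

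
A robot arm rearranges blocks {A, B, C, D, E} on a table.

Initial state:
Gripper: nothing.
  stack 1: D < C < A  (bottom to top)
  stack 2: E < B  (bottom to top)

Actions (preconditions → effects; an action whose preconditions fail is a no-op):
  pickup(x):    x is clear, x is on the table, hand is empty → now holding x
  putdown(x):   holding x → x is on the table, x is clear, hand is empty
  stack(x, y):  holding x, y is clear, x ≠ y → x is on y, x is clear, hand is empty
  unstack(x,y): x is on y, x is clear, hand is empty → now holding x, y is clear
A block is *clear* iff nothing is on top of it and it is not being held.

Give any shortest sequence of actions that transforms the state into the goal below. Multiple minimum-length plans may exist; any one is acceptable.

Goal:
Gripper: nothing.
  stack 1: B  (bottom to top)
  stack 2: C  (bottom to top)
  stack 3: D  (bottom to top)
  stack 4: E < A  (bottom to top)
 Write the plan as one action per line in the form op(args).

unstack(B, E)
putdown(B)
unstack(A, C)
stack(A, E)
unstack(C, D)
putdown(C)

step 1 (unstack(B, E)): towers=[D/C/A; E] holding=B
step 2 (putdown(B)): towers=[B; D/C/A; E] holding=-
step 3 (unstack(A, C)): towers=[B; D/C; E] holding=A
step 4 (stack(A, E)): towers=[B; D/C; E/A] holding=-
step 5 (unstack(C, D)): towers=[B; D; E/A] holding=C
step 6 (putdown(C)): towers=[B; C; D; E/A] holding=-
goal check: towers=[B; C; D; E/A] holding=- — reached (length 6, optimal by BFS)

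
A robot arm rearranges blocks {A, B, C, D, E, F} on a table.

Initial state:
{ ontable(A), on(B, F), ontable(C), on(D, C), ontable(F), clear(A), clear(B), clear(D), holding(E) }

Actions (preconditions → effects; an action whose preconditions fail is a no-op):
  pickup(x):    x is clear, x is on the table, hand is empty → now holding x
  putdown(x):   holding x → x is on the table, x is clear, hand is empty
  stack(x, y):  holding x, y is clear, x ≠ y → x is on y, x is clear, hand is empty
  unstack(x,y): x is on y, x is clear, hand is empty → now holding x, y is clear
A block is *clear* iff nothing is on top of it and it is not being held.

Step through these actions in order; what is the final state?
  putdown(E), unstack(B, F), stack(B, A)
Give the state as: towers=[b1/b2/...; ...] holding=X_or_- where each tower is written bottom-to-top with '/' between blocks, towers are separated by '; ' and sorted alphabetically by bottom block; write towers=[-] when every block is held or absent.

step 1 (putdown(E)): towers=[A; C/D; E; F/B] holding=-
step 2 (unstack(B, F)): towers=[A; C/D; E; F] holding=B
step 3 (stack(B, A)): towers=[A/B; C/D; E; F] holding=-

towers=[A/B; C/D; E; F] holding=-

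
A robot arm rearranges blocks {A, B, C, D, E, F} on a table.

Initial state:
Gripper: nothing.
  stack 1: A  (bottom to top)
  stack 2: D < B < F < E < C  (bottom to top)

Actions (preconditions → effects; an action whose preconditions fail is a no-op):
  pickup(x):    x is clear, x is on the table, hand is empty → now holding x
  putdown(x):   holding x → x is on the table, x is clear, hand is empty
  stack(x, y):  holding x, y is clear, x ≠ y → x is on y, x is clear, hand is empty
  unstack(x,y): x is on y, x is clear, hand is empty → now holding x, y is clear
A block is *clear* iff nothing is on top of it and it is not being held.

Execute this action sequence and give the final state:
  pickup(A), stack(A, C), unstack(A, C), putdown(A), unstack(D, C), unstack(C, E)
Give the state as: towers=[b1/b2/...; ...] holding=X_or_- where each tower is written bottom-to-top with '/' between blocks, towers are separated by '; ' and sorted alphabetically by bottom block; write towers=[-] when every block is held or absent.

step 1 (pickup(A)): towers=[D/B/F/E/C] holding=A
step 2 (stack(A, C)): towers=[D/B/F/E/C/A] holding=-
step 3 (unstack(A, C)): towers=[D/B/F/E/C] holding=A
step 4 (putdown(A)): towers=[A; D/B/F/E/C] holding=-
step 5 (unstack(D, C)) [no-op]: towers=[A; D/B/F/E/C] holding=-
step 6 (unstack(C, E)): towers=[A; D/B/F/E] holding=C

towers=[A; D/B/F/E] holding=C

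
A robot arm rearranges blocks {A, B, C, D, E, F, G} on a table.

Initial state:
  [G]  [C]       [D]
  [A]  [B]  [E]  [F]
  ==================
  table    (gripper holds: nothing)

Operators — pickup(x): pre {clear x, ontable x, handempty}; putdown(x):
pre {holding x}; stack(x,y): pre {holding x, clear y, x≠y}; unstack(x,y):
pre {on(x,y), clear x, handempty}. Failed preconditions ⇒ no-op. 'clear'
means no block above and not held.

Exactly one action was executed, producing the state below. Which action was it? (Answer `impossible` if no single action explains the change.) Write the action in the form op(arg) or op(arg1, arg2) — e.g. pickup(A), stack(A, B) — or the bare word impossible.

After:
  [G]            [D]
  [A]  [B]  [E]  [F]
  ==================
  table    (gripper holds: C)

target: towers=[A/G; B; E; F/D] holding=C
     unstack(G, A) → towers=[A; B/C; E; F/D] holding=G
     unstack(D, F) → towers=[A/G; B/C; E; F] holding=D
         pickup(E) → towers=[A/G; B/C; F/D] holding=E
     unstack(C, B) → towers=[A/G; B; E; F/D] holding=C  ← match

unstack(C, B)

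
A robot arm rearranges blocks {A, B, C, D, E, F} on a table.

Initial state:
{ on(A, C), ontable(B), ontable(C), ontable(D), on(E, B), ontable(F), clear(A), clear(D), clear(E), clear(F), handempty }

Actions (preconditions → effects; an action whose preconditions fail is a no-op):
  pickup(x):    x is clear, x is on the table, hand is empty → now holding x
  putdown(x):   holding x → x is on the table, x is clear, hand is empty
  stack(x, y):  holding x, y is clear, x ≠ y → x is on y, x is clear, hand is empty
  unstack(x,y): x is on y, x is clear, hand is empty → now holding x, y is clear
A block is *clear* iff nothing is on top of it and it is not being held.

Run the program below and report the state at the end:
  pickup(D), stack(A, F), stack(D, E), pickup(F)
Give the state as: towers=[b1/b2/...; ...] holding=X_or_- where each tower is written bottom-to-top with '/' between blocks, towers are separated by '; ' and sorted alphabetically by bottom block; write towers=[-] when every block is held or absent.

step 1 (pickup(D)): towers=[B/E; C/A; F] holding=D
step 2 (stack(A, F)) [no-op]: towers=[B/E; C/A; F] holding=D
step 3 (stack(D, E)): towers=[B/E/D; C/A; F] holding=-
step 4 (pickup(F)): towers=[B/E/D; C/A] holding=F

towers=[B/E/D; C/A] holding=F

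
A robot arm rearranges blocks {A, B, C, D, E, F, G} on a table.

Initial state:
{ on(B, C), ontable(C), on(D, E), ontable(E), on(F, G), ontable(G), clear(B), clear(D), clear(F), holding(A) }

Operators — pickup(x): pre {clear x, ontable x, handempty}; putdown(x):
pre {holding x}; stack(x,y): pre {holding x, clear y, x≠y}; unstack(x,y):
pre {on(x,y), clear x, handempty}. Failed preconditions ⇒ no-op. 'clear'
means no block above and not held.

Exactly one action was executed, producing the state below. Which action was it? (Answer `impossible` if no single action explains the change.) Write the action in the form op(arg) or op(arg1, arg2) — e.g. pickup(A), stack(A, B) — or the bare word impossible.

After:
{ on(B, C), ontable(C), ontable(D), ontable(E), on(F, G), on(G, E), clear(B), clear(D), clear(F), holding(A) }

impossible

target: towers=[C/B; D; E/G/F] holding=A
        putdown(A) → towers=[A; C/B; E/D; G/F] holding=-
       stack(A, B) → towers=[C/B/A; E/D; G/F] holding=-
       stack(A, F) → towers=[C/B; E/D; G/F/A] holding=-
       stack(A, D) → towers=[C/B; E/D/A; G/F] holding=-
none of the 4 applicable actions match → impossible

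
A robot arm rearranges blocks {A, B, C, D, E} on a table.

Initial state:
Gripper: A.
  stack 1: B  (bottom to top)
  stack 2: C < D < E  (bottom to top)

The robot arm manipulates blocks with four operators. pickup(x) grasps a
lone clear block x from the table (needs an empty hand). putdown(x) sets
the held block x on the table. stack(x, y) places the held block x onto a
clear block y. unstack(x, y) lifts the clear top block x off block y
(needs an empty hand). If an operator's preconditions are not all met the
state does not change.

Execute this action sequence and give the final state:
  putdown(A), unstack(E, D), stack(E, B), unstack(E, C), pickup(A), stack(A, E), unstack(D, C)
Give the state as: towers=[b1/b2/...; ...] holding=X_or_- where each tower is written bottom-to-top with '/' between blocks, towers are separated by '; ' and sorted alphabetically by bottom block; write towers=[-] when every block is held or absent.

towers=[B/E/A; C] holding=D

step 1 (putdown(A)): towers=[A; B; C/D/E] holding=-
step 2 (unstack(E, D)): towers=[A; B; C/D] holding=E
step 3 (stack(E, B)): towers=[A; B/E; C/D] holding=-
step 4 (unstack(E, C)) [no-op]: towers=[A; B/E; C/D] holding=-
step 5 (pickup(A)): towers=[B/E; C/D] holding=A
step 6 (stack(A, E)): towers=[B/E/A; C/D] holding=-
step 7 (unstack(D, C)): towers=[B/E/A; C] holding=D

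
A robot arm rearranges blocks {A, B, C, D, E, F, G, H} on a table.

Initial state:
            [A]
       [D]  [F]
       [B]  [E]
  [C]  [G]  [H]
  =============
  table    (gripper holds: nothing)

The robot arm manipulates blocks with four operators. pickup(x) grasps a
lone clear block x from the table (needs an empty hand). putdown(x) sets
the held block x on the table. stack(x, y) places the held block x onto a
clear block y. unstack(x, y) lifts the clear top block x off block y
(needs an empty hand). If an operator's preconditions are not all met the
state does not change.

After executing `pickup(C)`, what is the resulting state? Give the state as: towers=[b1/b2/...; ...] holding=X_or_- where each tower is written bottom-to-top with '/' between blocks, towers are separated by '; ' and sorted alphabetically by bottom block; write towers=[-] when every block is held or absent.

towers=[G/B/D; H/E/F/A] holding=C

before: towers=[C; G/B/D; H/E/F/A] holding=-
pre[pickup(C)]: clear(C) yes, ontable(C) yes, handempty yes
all met → apply pickup(C)
after:  towers=[G/B/D; H/E/F/A] holding=C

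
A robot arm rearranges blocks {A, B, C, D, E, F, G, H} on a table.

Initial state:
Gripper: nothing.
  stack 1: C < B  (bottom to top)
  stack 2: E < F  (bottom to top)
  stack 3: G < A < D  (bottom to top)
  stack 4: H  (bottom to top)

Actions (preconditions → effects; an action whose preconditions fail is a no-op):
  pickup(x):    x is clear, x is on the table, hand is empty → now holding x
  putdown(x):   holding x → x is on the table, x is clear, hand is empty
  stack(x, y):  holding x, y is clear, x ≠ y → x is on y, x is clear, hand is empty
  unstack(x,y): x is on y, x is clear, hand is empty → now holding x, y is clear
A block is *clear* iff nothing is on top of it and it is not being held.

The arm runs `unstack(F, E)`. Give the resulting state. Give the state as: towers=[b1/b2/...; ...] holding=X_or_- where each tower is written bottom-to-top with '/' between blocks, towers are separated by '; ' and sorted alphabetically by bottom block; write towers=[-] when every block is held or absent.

before: towers=[C/B; E/F; G/A/D; H] holding=-
pre[unstack(F, E)]: on(F,E) ✓, clear(F) ✓, handempty ✓
all met → apply unstack(F, E)
after:  towers=[C/B; E; G/A/D; H] holding=F

towers=[C/B; E; G/A/D; H] holding=F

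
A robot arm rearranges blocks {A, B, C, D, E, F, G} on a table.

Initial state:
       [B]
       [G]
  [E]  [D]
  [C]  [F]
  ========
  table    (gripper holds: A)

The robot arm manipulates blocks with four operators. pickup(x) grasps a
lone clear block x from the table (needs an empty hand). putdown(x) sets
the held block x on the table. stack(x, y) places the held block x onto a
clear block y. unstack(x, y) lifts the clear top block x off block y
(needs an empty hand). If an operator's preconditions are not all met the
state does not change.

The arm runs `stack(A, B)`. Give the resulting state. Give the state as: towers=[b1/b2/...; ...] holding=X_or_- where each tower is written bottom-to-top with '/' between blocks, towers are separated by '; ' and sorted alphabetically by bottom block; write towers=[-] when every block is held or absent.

before: towers=[C/E; F/D/G/B] holding=A
pre[stack(A, B)]: holding(A) ok, clear(B) ok, A≠B ok
all met → apply stack(A, B)
after:  towers=[C/E; F/D/G/B/A] holding=-

towers=[C/E; F/D/G/B/A] holding=-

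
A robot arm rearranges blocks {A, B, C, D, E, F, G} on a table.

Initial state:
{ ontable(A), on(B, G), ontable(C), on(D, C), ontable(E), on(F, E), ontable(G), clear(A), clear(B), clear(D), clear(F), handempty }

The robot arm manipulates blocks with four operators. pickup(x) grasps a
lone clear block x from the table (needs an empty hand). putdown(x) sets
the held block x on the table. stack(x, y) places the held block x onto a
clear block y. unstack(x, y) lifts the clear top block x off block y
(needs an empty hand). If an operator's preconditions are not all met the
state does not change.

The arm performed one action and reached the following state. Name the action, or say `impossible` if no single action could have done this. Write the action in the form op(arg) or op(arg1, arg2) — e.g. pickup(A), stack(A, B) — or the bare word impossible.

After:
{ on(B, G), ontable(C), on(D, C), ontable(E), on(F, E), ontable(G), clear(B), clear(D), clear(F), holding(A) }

target: towers=[C/D; E/F; G/B] holding=A
     unstack(B, G) → towers=[A; C/D; E/F; G] holding=B
     unstack(F, E) → towers=[A; C/D; E; G/B] holding=F
     unstack(D, C) → towers=[A; C; E/F; G/B] holding=D
         pickup(A) → towers=[C/D; E/F; G/B] holding=A  ← match

pickup(A)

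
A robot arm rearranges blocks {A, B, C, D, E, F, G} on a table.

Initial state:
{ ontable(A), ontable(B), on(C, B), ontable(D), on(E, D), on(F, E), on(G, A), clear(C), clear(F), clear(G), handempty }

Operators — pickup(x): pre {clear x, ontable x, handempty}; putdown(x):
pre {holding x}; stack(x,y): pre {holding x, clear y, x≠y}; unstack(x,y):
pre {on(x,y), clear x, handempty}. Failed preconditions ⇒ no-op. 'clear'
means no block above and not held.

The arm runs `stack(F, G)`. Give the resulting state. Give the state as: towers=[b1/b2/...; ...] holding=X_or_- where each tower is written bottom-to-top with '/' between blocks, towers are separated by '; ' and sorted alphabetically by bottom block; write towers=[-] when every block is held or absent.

before: towers=[A/G; B/C; D/E/F] holding=-
pre[stack(F, G)]: holding(F) no, clear(G) yes, F≠G yes
holding(F) unmet → stack(F, G) is a no-op
after:  towers=[A/G; B/C; D/E/F] holding=-

towers=[A/G; B/C; D/E/F] holding=-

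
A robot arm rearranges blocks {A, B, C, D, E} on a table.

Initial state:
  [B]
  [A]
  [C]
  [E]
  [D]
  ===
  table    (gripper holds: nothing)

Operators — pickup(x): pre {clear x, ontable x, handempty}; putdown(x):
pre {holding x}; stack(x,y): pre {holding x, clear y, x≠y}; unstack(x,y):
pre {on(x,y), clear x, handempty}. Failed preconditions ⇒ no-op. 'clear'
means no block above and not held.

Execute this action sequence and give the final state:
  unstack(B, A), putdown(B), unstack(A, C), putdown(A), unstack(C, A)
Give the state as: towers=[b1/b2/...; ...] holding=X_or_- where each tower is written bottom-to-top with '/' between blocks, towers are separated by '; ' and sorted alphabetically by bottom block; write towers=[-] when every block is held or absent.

towers=[A; B; D/E/C] holding=-

step 1 (unstack(B, A)): towers=[D/E/C/A] holding=B
step 2 (putdown(B)): towers=[B; D/E/C/A] holding=-
step 3 (unstack(A, C)): towers=[B; D/E/C] holding=A
step 4 (putdown(A)): towers=[A; B; D/E/C] holding=-
step 5 (unstack(C, A)) [no-op]: towers=[A; B; D/E/C] holding=-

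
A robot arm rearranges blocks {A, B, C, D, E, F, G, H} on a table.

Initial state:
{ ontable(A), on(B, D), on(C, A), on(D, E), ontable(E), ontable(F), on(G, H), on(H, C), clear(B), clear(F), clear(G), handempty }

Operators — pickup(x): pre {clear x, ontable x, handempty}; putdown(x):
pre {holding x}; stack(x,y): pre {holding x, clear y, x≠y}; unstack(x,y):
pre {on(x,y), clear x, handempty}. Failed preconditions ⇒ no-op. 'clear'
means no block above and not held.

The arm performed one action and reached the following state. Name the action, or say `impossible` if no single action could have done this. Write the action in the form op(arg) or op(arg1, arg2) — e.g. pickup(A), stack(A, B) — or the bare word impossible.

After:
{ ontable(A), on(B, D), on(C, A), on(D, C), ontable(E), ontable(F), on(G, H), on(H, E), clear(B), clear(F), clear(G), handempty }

impossible

target: towers=[A/C/D/B; E/H/G; F] holding=-
     unstack(G, H) → towers=[A/C/H; E/D/B; F] holding=G
     unstack(B, D) → towers=[A/C/H/G; E/D; F] holding=B
         pickup(F) → towers=[A/C/H/G; E/D/B] holding=F
none of the 3 applicable actions match → impossible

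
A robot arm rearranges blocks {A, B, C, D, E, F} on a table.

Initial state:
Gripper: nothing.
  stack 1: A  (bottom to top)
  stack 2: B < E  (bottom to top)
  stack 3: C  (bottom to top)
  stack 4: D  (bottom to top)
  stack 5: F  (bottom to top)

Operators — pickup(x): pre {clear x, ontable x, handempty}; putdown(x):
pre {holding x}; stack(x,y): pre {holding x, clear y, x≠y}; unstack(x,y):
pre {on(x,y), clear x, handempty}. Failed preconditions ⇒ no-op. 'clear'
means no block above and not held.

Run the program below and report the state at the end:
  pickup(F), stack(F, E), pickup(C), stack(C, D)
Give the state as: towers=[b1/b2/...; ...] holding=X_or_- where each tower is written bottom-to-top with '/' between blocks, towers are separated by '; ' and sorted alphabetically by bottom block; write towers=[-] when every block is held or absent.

towers=[A; B/E/F; D/C] holding=-

step 1 (pickup(F)): towers=[A; B/E; C; D] holding=F
step 2 (stack(F, E)): towers=[A; B/E/F; C; D] holding=-
step 3 (pickup(C)): towers=[A; B/E/F; D] holding=C
step 4 (stack(C, D)): towers=[A; B/E/F; D/C] holding=-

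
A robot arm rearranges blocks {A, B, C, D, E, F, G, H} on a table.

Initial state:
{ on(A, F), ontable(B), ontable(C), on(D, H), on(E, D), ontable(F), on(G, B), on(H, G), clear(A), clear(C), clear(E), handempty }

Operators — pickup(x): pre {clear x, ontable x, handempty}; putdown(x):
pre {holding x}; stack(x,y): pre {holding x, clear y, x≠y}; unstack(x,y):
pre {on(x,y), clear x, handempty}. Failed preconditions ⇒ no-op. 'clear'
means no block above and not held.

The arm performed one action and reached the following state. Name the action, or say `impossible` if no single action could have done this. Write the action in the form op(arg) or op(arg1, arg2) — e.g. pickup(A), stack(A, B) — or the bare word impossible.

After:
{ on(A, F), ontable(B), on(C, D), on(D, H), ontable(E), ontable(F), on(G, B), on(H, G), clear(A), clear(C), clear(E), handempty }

impossible

target: towers=[B/G/H/D/C; E; F/A] holding=-
     unstack(A, F) → towers=[B/G/H/D/E; C; F] holding=A
     unstack(E, D) → towers=[B/G/H/D; C; F/A] holding=E
         pickup(C) → towers=[B/G/H/D/E; F/A] holding=C
none of the 3 applicable actions match → impossible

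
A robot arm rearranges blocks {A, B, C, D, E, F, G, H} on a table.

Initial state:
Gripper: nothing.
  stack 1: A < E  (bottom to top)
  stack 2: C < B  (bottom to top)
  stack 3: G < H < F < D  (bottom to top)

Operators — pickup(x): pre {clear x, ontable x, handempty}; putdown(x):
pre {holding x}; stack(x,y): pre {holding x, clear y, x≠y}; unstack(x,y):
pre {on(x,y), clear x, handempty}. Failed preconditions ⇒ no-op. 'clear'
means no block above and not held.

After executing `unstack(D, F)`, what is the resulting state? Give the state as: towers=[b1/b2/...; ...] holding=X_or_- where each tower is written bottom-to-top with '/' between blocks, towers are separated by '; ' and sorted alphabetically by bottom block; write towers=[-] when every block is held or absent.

towers=[A/E; C/B; G/H/F] holding=D

before: towers=[A/E; C/B; G/H/F/D] holding=-
pre[unstack(D, F)]: on(D,F) ok, clear(D) ok, handempty ok
all met → apply unstack(D, F)
after:  towers=[A/E; C/B; G/H/F] holding=D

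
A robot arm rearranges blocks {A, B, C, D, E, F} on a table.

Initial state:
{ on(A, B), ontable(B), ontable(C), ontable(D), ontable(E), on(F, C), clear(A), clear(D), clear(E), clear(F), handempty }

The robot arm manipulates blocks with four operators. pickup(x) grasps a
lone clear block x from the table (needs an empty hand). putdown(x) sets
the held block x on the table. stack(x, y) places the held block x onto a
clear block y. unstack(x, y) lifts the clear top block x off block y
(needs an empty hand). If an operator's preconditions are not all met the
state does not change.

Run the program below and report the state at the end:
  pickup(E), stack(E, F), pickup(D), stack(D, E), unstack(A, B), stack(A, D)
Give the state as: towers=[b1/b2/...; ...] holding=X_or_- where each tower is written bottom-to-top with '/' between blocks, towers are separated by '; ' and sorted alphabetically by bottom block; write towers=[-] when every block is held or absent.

step 1 (pickup(E)): towers=[B/A; C/F; D] holding=E
step 2 (stack(E, F)): towers=[B/A; C/F/E; D] holding=-
step 3 (pickup(D)): towers=[B/A; C/F/E] holding=D
step 4 (stack(D, E)): towers=[B/A; C/F/E/D] holding=-
step 5 (unstack(A, B)): towers=[B; C/F/E/D] holding=A
step 6 (stack(A, D)): towers=[B; C/F/E/D/A] holding=-

towers=[B; C/F/E/D/A] holding=-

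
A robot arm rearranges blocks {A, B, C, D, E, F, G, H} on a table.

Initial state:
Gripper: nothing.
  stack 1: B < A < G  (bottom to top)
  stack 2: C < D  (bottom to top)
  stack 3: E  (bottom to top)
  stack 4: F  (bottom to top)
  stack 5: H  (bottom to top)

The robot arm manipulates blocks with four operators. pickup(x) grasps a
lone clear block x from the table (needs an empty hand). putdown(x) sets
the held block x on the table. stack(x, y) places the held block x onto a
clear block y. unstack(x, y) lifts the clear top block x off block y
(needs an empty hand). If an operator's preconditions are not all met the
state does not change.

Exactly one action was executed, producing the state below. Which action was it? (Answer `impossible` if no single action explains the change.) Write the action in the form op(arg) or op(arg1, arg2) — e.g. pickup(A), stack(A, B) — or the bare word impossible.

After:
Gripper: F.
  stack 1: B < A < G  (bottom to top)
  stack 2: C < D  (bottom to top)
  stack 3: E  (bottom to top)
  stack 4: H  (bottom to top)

target: towers=[B/A/G; C/D; E; H] holding=F
     unstack(G, A) → towers=[B/A; C/D; E; F; H] holding=G
         pickup(E) → towers=[B/A/G; C/D; F; H] holding=E
         pickup(H) → towers=[B/A/G; C/D; E; F] holding=H
         pickup(F) → towers=[B/A/G; C/D; E; H] holding=F  ← match
     unstack(D, C) → towers=[B/A/G; C; E; F; H] holding=D

pickup(F)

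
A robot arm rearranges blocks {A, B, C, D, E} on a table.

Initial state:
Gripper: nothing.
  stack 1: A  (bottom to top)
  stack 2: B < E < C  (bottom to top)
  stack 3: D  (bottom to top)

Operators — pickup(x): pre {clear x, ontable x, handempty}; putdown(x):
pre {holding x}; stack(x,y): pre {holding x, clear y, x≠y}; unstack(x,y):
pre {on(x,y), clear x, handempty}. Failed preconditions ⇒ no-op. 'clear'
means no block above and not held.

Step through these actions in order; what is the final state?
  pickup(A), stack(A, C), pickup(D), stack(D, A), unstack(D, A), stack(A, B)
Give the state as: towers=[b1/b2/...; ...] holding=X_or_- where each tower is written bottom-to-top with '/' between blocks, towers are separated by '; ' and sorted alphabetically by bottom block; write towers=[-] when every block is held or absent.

step 1 (pickup(A)): towers=[B/E/C; D] holding=A
step 2 (stack(A, C)): towers=[B/E/C/A; D] holding=-
step 3 (pickup(D)): towers=[B/E/C/A] holding=D
step 4 (stack(D, A)): towers=[B/E/C/A/D] holding=-
step 5 (unstack(D, A)): towers=[B/E/C/A] holding=D
step 6 (stack(A, B)) [no-op]: towers=[B/E/C/A] holding=D

towers=[B/E/C/A] holding=D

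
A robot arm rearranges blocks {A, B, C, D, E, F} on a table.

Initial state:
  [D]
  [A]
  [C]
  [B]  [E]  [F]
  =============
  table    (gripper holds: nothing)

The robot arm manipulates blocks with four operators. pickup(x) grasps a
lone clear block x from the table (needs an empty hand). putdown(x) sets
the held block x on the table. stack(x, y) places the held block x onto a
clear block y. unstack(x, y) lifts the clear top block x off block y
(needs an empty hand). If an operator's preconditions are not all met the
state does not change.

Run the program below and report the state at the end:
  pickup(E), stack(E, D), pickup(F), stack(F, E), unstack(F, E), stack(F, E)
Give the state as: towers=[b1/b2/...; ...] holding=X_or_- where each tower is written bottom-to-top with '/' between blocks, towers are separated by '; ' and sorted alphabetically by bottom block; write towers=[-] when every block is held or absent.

step 1 (pickup(E)): towers=[B/C/A/D; F] holding=E
step 2 (stack(E, D)): towers=[B/C/A/D/E; F] holding=-
step 3 (pickup(F)): towers=[B/C/A/D/E] holding=F
step 4 (stack(F, E)): towers=[B/C/A/D/E/F] holding=-
step 5 (unstack(F, E)): towers=[B/C/A/D/E] holding=F
step 6 (stack(F, E)): towers=[B/C/A/D/E/F] holding=-

towers=[B/C/A/D/E/F] holding=-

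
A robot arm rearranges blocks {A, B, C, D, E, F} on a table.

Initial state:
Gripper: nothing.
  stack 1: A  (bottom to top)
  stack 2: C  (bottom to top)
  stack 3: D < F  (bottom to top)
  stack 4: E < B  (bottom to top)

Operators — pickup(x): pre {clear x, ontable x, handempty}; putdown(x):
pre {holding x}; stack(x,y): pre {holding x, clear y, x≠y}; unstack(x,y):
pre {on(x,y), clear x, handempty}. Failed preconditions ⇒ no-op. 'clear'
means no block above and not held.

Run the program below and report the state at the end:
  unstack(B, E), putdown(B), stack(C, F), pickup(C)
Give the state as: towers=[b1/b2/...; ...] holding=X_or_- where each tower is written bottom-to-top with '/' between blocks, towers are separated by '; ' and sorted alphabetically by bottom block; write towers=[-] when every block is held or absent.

step 1 (unstack(B, E)): towers=[A; C; D/F; E] holding=B
step 2 (putdown(B)): towers=[A; B; C; D/F; E] holding=-
step 3 (stack(C, F)) [no-op]: towers=[A; B; C; D/F; E] holding=-
step 4 (pickup(C)): towers=[A; B; D/F; E] holding=C

towers=[A; B; D/F; E] holding=C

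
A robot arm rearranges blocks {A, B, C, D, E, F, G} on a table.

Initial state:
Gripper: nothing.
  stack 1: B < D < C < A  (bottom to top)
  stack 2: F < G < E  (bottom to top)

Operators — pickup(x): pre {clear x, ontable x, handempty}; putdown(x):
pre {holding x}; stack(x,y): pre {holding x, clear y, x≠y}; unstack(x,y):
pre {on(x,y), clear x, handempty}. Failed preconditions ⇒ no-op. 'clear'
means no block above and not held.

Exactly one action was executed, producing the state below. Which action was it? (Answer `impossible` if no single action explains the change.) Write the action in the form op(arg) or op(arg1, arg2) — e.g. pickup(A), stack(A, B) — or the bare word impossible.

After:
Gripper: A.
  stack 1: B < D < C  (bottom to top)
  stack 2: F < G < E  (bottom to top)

unstack(A, C)

target: towers=[B/D/C; F/G/E] holding=A
     unstack(A, C) → towers=[B/D/C; F/G/E] holding=A  ← match
     unstack(E, G) → towers=[B/D/C/A; F/G] holding=E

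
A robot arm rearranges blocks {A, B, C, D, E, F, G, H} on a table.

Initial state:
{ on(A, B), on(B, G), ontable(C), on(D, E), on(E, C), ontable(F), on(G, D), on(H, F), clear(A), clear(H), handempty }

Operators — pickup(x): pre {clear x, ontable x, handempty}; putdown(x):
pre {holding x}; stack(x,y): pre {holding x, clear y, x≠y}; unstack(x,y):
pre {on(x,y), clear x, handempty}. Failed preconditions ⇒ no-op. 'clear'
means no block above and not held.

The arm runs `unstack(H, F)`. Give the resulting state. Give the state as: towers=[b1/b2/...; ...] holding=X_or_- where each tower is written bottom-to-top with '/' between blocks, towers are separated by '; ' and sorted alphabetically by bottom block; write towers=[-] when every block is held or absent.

towers=[C/E/D/G/B/A; F] holding=H

before: towers=[C/E/D/G/B/A; F/H] holding=-
pre[unstack(H, F)]: on(H,F) ok, clear(H) ok, handempty ok
all met → apply unstack(H, F)
after:  towers=[C/E/D/G/B/A; F] holding=H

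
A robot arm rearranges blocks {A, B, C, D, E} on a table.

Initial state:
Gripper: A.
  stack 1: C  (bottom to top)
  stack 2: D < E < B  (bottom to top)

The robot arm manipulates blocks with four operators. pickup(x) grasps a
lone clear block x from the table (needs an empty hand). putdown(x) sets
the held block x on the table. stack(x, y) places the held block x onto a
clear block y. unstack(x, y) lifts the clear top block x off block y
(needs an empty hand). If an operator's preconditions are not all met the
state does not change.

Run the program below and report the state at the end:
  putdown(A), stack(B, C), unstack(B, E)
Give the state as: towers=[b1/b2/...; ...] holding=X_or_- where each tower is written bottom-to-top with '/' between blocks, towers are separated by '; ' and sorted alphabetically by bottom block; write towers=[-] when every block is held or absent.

towers=[A; C; D/E] holding=B

step 1 (putdown(A)): towers=[A; C; D/E/B] holding=-
step 2 (stack(B, C)) [no-op]: towers=[A; C; D/E/B] holding=-
step 3 (unstack(B, E)): towers=[A; C; D/E] holding=B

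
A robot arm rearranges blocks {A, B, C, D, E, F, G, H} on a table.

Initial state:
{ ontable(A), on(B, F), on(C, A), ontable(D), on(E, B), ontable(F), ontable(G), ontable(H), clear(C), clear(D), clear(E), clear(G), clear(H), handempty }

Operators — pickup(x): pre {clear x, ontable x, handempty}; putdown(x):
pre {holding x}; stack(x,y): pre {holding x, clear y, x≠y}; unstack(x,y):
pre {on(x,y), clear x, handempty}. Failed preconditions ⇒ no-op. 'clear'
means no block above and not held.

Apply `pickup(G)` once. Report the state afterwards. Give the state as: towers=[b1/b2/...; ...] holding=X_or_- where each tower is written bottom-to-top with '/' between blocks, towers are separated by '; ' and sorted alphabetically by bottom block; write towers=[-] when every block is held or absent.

before: towers=[A/C; D; F/B/E; G; H] holding=-
pre[pickup(G)]: clear(G) ✓, ontable(G) ✓, handempty ✓
all met → apply pickup(G)
after:  towers=[A/C; D; F/B/E; H] holding=G

towers=[A/C; D; F/B/E; H] holding=G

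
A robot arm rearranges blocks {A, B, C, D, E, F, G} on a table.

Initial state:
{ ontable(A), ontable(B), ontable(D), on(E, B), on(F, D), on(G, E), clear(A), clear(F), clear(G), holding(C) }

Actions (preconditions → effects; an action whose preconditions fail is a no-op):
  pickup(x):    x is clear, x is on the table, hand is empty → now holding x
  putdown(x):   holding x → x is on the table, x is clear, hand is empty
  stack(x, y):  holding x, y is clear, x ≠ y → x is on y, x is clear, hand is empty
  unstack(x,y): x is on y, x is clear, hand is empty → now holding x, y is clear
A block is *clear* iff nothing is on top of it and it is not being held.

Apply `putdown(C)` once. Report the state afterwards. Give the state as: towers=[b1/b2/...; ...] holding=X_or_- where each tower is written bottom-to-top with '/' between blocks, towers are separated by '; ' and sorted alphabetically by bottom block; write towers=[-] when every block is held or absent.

towers=[A; B/E/G; C; D/F] holding=-

before: towers=[A; B/E/G; D/F] holding=C
pre[putdown(C)]: holding(C) ok
all met → apply putdown(C)
after:  towers=[A; B/E/G; C; D/F] holding=-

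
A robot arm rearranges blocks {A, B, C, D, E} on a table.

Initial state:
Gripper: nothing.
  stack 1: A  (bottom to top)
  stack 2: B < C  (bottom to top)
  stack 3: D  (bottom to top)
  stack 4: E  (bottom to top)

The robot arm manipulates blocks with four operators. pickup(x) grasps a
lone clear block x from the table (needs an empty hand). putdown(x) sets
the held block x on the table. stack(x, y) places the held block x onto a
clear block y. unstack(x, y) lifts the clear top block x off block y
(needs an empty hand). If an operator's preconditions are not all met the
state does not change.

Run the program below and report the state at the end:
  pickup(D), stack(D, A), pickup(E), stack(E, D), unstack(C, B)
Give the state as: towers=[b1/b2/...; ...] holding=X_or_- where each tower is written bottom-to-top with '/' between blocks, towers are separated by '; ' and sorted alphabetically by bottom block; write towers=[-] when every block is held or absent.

step 1 (pickup(D)): towers=[A; B/C; E] holding=D
step 2 (stack(D, A)): towers=[A/D; B/C; E] holding=-
step 3 (pickup(E)): towers=[A/D; B/C] holding=E
step 4 (stack(E, D)): towers=[A/D/E; B/C] holding=-
step 5 (unstack(C, B)): towers=[A/D/E; B] holding=C

towers=[A/D/E; B] holding=C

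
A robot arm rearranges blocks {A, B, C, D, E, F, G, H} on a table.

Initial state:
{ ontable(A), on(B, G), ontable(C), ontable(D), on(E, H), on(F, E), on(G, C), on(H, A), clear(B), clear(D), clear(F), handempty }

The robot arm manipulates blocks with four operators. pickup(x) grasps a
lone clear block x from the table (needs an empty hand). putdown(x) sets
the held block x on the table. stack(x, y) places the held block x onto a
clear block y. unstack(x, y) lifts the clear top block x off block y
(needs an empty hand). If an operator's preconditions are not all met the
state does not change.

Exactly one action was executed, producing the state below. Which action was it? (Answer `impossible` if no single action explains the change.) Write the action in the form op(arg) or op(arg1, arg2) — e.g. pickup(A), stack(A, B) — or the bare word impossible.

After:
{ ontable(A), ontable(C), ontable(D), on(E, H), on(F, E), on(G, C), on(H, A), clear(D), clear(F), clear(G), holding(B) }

unstack(B, G)

target: towers=[A/H/E/F; C/G; D] holding=B
     unstack(B, G) → towers=[A/H/E/F; C/G; D] holding=B  ← match
     unstack(F, E) → towers=[A/H/E; C/G/B; D] holding=F
         pickup(D) → towers=[A/H/E/F; C/G/B] holding=D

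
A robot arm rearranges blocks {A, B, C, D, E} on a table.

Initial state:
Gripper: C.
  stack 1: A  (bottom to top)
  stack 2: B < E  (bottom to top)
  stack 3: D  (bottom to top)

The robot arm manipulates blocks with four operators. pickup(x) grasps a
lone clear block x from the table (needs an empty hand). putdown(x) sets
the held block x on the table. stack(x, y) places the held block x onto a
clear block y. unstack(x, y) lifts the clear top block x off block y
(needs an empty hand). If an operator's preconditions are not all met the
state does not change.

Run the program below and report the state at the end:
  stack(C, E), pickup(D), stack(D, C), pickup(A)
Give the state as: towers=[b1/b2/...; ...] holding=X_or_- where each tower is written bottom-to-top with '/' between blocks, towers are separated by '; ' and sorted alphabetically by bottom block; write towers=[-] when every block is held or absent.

step 1 (stack(C, E)): towers=[A; B/E/C; D] holding=-
step 2 (pickup(D)): towers=[A; B/E/C] holding=D
step 3 (stack(D, C)): towers=[A; B/E/C/D] holding=-
step 4 (pickup(A)): towers=[B/E/C/D] holding=A

towers=[B/E/C/D] holding=A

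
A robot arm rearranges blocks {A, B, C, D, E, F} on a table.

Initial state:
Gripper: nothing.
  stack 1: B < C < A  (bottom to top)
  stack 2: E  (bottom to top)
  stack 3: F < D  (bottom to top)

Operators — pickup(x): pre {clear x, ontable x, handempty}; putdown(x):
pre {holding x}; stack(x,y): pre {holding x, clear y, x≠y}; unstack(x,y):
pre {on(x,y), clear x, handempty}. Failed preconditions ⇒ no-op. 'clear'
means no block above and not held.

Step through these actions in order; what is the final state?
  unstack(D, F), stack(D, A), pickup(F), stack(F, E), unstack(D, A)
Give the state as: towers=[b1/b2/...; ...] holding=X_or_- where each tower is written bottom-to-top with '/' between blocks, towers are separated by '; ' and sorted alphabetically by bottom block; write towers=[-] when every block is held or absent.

towers=[B/C/A; E/F] holding=D

step 1 (unstack(D, F)): towers=[B/C/A; E; F] holding=D
step 2 (stack(D, A)): towers=[B/C/A/D; E; F] holding=-
step 3 (pickup(F)): towers=[B/C/A/D; E] holding=F
step 4 (stack(F, E)): towers=[B/C/A/D; E/F] holding=-
step 5 (unstack(D, A)): towers=[B/C/A; E/F] holding=D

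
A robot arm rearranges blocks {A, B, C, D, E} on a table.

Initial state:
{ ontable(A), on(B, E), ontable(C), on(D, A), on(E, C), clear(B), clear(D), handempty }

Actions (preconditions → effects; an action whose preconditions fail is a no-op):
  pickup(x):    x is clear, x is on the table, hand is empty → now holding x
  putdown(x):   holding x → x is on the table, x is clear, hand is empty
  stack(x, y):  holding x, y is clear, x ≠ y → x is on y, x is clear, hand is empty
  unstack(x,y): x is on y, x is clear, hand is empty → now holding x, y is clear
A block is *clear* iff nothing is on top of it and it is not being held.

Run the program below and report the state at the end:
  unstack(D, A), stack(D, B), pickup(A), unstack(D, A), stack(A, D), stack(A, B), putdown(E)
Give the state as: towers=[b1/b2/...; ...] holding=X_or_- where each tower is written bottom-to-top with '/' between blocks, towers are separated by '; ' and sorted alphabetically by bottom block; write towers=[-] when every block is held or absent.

step 1 (unstack(D, A)): towers=[A; C/E/B] holding=D
step 2 (stack(D, B)): towers=[A; C/E/B/D] holding=-
step 3 (pickup(A)): towers=[C/E/B/D] holding=A
step 4 (unstack(D, A)) [no-op]: towers=[C/E/B/D] holding=A
step 5 (stack(A, D)): towers=[C/E/B/D/A] holding=-
step 6 (stack(A, B)) [no-op]: towers=[C/E/B/D/A] holding=-
step 7 (putdown(E)) [no-op]: towers=[C/E/B/D/A] holding=-

towers=[C/E/B/D/A] holding=-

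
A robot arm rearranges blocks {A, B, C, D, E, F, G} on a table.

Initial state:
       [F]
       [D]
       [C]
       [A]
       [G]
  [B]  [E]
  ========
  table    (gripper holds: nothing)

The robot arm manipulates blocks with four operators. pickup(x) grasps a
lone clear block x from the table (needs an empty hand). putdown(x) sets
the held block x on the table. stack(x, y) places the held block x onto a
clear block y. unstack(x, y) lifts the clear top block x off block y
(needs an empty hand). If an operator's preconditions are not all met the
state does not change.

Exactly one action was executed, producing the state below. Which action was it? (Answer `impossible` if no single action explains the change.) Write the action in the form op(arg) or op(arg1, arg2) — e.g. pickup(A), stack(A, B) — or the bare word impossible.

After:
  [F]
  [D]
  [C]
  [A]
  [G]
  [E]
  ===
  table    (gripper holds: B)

target: towers=[E/G/A/C/D/F] holding=B
         pickup(B) → towers=[E/G/A/C/D/F] holding=B  ← match
     unstack(F, D) → towers=[B; E/G/A/C/D] holding=F

pickup(B)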